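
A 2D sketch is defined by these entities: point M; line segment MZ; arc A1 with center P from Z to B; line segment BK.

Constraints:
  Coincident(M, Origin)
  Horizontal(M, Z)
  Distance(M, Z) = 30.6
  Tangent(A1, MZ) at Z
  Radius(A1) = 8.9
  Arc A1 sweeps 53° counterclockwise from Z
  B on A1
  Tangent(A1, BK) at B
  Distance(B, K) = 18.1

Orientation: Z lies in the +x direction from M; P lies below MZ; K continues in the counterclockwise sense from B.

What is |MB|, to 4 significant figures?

23.76

The tangent condition forces PZ to be normal to MZ, so P = Z + (0, -8.9) = (30.60, -8.900). On A1, Z sits at bearing 90° from P; a 53° counterclockwise sweep puts B at bearing 143°, so B = P + 8.9·(cos 143°, sin 143°) = (23.49, -3.544). Then |MB| = |B − M| = 23.76.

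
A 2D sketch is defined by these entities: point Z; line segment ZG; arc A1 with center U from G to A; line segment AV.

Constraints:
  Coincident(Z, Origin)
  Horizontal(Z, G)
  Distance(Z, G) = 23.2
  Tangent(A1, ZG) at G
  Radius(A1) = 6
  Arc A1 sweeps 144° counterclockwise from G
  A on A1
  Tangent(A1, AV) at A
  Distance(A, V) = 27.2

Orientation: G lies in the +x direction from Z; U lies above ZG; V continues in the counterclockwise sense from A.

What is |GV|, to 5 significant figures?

32.587

On A1, G sits at bearing -90° from U; a 144° counterclockwise sweep puts A at bearing 54°, so A = U + 6.0·(cos 54°, sin 54°) = (26.727, 10.854). The tangent condition forces UA to be normal to AV, so AV runs along (−sin 54°, cos 54°); with |AV| = 27.2, V = (4.7214, 26.842). Then |GV| = |V − G| = 32.587.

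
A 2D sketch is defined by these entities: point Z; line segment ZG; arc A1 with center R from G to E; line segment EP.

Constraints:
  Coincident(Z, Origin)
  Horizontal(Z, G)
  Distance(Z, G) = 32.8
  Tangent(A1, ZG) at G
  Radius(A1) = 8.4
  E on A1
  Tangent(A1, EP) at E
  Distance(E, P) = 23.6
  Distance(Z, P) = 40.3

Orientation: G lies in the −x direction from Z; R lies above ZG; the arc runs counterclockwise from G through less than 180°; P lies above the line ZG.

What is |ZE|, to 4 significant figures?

25.81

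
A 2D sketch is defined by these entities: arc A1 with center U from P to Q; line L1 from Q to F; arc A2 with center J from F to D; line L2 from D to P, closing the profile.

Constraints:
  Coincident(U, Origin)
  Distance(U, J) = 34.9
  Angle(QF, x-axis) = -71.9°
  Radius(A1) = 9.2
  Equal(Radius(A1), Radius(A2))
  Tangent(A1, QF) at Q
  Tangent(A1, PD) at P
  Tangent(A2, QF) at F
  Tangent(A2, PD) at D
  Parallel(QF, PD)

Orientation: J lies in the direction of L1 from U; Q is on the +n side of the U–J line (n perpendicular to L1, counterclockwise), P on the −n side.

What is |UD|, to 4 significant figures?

36.09

The slot axis is L1's direction at -71.9°, so u = (cos -71.9°, sin -71.9°) = (0.3107, -0.9505) and n = (−sin -71.9°, cos -71.9°) = (0.9505, 0.3107). U is at the origin and J lies 34.9 along u from U, so J = 34.9·u = (10.84, -33.17). Tangency of A1 to both parallel lines with radius 9.2 puts Q and P at U ± 9.2·n: Q = (8.745, 2.858), P = (-8.745, -2.858). Equal radii place F and D the same way about J: F = J + 9.2·n = (19.59, -30.31), D = J − 9.2·n = (2.098, -36.03). Then |UD| = |D − U| = 36.09.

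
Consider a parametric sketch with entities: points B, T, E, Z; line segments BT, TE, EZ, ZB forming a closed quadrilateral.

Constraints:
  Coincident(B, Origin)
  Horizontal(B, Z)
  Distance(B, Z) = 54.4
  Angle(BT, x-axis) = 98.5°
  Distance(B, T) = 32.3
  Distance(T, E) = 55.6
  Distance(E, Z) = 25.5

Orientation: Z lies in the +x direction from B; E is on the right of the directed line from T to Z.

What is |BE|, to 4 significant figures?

32.87

B is at the origin; B and Z share the same y with |BZ| = 54.4 and Z in +x, so Z = (54.4, 0). BT runs at 98.5° with |BT| = 32.3, so T = (-4.774, 31.95). E is determined by |TE| = 55.6 and |EZ| = 25.5 together: it lies at the intersection of circle(T, 55.6) and circle(Z, 25.5). With |TZ| = 67.25, the foot of the radical line on TZ is 51.77 from T and the perpendicular offset is √(55.6² − 51.77²) = 20.27. Taking the right-of-TZ solution: E = (31.16, -10.49).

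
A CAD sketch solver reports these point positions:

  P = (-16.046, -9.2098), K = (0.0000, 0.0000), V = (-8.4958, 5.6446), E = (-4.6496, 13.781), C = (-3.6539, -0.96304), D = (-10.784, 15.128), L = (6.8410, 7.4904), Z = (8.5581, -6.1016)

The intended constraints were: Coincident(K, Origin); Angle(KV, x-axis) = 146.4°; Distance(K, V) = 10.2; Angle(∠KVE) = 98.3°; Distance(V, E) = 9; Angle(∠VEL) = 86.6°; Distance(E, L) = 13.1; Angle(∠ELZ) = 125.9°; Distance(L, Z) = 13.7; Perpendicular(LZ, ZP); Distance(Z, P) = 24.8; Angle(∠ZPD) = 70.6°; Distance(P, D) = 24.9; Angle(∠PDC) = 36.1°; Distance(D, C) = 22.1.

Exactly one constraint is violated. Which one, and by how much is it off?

Distance(D, C) = 22.1 — off by 4.50.

K = (0.00, 0.00) ✓; KV at 146.4° ✓; |KV| = 10.20 ✓; ∠KVE = 98.30° ✓; |VE| = 9.000 ✓; ∠VEL = 86.60° ✓; |EL| = 13.10 ✓; ∠ELZ = 125.9° ✓; |LZ| = 13.70 ✓; ∠(LZ, ZP) = 90.00° ✓; |ZP| = 24.80 ✓; ∠ZPD = 70.60° ✓; |PD| = 24.90 ✓; ∠PDC = 36.10° ✓; |DC| = 17.60 ✗.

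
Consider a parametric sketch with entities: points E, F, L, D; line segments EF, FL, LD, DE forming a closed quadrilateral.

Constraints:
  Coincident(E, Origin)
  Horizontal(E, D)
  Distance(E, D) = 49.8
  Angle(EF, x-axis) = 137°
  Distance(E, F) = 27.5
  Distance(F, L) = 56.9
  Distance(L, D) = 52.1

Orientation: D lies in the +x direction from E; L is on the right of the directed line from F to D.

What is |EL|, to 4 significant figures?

31.80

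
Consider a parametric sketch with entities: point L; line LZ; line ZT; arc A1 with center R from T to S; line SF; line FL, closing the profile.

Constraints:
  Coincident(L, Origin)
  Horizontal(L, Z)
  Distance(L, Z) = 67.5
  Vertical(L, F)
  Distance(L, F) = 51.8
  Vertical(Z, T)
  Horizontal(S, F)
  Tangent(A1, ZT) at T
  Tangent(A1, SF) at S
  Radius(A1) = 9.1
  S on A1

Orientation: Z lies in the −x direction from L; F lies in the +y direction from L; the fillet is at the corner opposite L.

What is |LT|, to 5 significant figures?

79.872

L is at the origin; L and Z share the same y with |LZ| = 67.5 and Z on the −x side, so Z = (-67.500, 0.0000). L and F share the same x with |LF| = 51.8 and F on the +y side, so F = (0.0000, 51.800). The virtual corner opposite L is at (-67.500, 51.800). A1 meets ZT tangentially, so RT is at right angles to ZT and tangency of A1 to SF means the radius RS is perpendicular to SF, with radius 9.1, so the center R sits 9.1 in from both sides at R = (-58.400, 42.700). That places the tangent points at T = (-67.500, 42.700) on ZT and S = (-58.400, 51.800) on SF. Then |LT| = |T − L| = 79.872.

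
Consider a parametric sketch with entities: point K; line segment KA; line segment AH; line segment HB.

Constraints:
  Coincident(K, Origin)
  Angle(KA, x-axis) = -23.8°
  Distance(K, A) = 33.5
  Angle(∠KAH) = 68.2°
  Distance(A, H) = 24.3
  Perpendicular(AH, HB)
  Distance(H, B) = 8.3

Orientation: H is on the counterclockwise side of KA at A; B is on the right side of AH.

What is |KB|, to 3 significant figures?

41.2

∠KAH = 68.2°, so AH runs at -23.8° + (180° − 68.2°) = 88.0° from the x-axis; with |AH| = 24.3, H = A + 24.3·(cos 88.0°, sin 88.0°) = (31.5, 10.8). AH ⟂ HB; with |HB| = 8.3 on the right of AH, B = H + 8.3·(0.999, -0.0349) = (39.8, 10.5). Then |KB| = |B − K| = 41.2.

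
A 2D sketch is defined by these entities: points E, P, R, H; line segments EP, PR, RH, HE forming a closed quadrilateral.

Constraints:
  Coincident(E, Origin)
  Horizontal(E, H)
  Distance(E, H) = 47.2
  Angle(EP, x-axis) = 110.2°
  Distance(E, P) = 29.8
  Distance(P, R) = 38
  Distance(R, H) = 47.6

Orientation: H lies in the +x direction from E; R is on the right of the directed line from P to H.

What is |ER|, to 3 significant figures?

8.52

E is at the origin; E and H share the same y with |EH| = 47.2 and H in +x, so H = (47.2, 0). EP runs at 110.2° with |EP| = 29.8, so P = (-10.3, 28.0). R is determined by |PR| = 38.0 and |RH| = 47.6 together: it lies at the intersection of circle(P, 38.0) and circle(H, 47.6). With |PH| = 63.9, the foot of the radical line on PH is 25.5 from P and the perpendicular offset is √(38.0² − 25.5²) = 28.1. Taking the right-of-PH solution: R = (0.367, -8.51).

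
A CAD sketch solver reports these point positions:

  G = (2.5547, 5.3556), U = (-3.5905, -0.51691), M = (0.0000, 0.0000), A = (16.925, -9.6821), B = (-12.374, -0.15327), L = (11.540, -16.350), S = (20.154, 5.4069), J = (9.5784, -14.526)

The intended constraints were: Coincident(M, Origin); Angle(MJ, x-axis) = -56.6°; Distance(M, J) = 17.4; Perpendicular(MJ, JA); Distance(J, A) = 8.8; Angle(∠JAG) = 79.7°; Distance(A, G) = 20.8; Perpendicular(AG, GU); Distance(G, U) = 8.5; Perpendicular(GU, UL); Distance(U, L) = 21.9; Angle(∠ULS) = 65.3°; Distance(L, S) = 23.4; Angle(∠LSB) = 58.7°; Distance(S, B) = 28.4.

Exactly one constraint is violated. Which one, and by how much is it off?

Distance(S, B) = 28.4 — off by 4.60.

M = (0.00, 0.00) ✓; MJ at -56.60° ✓; |MJ| = 17.40 ✓; ∠(MJ, JA) = 90.00° ✓; |JA| = 8.800 ✓; ∠JAG = 79.70° ✓; |AG| = 20.80 ✓; ∠(AG, GU) = 90.00° ✓; |GU| = 8.500 ✓; ∠(GU, UL) = 90.00° ✓; |UL| = 21.90 ✓; ∠ULS = 65.30° ✓; |LS| = 23.40 ✓; ∠LSB = 58.70° ✓; |SB| = 33.00 ✗.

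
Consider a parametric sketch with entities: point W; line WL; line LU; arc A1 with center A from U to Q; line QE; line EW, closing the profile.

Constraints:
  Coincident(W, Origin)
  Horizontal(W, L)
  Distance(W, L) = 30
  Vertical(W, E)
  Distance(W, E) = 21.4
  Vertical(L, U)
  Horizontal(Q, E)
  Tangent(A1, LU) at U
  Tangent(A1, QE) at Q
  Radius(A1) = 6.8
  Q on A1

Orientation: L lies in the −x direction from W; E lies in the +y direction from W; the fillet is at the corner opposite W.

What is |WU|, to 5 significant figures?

33.364

The virtual corner opposite W is at (-30.000, 21.400). A1 meets LU tangentially, so AU is at right angles to LU and A1 meets QE tangentially, so AQ is at right angles to QE, with radius 6.8, so the center A sits 6.8 in from both sides at A = (-23.200, 14.600). That places the tangent points at U = (-30.000, 14.600) on LU and Q = (-23.200, 21.400) on QE. Then |WU| = |U − W| = 33.364.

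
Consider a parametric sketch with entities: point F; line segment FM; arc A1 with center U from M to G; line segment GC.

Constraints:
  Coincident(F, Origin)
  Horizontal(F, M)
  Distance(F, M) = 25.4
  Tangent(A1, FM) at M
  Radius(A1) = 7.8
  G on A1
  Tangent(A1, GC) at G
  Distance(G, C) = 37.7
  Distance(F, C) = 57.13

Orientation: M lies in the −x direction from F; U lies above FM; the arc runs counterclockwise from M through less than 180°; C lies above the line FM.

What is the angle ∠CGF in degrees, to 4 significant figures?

147.8°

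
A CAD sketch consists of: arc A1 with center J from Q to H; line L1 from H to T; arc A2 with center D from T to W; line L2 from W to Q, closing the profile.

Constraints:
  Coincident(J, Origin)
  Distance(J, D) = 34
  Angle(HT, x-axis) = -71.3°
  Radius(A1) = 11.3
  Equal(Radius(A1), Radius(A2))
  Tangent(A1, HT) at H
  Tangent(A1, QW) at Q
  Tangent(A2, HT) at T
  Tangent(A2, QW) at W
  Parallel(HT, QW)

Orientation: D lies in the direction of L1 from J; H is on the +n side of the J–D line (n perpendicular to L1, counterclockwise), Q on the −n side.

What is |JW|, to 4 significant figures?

35.83

The slot axis is L1's direction at -71.3°, so u = (cos -71.3°, sin -71.3°) = (0.3206, -0.9472) and n = (−sin -71.3°, cos -71.3°) = (0.9472, 0.3206). J is at the origin and D lies 34.0 along u from J, so D = 34.0·u = (10.90, -32.21). Tangency of A1 to both parallel lines with radius 11.3 puts H and Q at J ± 11.3·n: H = (10.70, 3.623), Q = (-10.70, -3.623). Equal radii place T and W the same way about D: T = D + 11.3·n = (21.60, -28.58), W = D − 11.3·n = (0.1974, -35.83). Then |JW| = |W − J| = 35.83.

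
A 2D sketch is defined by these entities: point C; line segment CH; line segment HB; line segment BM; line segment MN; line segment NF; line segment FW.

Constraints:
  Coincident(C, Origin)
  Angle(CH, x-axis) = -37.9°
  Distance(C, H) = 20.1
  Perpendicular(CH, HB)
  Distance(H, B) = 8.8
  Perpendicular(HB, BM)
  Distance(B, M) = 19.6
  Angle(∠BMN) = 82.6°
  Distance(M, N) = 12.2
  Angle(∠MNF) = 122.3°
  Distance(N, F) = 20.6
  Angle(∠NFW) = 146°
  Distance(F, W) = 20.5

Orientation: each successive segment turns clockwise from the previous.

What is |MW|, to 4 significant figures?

44.13

C is at the origin; CH runs at -37.9° with length 20.1, so H = (15.86, -12.35). CH ⟂ HB, so HB runs at -127.9°; with |HB| = 8.8, B = (10.45, -19.29). The perpendicularity gives BM at right angles to HB, so BM runs at 142.1°; with |BM| = 19.6, M = (-5.011, -7.251). ∠BMN = 82.6° gives MN at 44.70° from the x-axis; with |MN| = 12.2, N = (3.661, 1.330). ∠MNF = 122.3° gives NF at -13.00° from the x-axis; with |NF| = 20.6, F = (23.73, -3.304). ∠NFW = 146.0° gives FW at -47.00° from the x-axis; with |FW| = 20.5, W = (37.71, -18.30). Then |MW| = |W − M| = 44.13.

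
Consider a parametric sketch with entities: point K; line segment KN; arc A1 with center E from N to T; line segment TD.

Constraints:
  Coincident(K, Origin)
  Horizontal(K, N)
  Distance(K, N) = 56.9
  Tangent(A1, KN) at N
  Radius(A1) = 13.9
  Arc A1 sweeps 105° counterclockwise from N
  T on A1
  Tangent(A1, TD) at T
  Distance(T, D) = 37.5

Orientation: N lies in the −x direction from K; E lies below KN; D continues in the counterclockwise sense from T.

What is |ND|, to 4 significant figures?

53.85

On A1, N sits at bearing 90° from E; a 105° counterclockwise sweep puts T at bearing 195°, so T = E + 13.9·(cos 195°, sin 195°) = (-70.33, -17.50). Tangency of A1 to TD means the radius ET is perpendicular to TD, so TD runs along (−sin 195°, cos 195°); with |TD| = 37.5, D = (-60.62, -53.72). Then |ND| = |D − N| = 53.85.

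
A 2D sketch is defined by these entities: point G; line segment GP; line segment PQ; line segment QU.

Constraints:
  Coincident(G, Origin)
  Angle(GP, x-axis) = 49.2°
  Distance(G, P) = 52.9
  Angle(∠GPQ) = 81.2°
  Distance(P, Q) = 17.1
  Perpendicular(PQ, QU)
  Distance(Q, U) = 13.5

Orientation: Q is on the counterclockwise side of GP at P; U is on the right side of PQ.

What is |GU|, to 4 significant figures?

66.39

G is at the origin; GP runs at 49.2° with length 52.9, so P = 52.9·(cos 49.2°, sin 49.2°) = (34.57, 40.05). ∠GPQ = 81.2°, so PQ runs at 49.2° + (180° − 81.2°) = 148.0° from the x-axis; with |PQ| = 17.1, Q = P + 17.1·(cos 148.0°, sin 148.0°) = (20.06, 49.11). PQ is perpendicular to QU; with |QU| = 13.5 on the right of PQ, U = Q + 13.5·(0.5299, 0.8480) = (27.22, 60.56). Then |GU| = |U − G| = 66.39.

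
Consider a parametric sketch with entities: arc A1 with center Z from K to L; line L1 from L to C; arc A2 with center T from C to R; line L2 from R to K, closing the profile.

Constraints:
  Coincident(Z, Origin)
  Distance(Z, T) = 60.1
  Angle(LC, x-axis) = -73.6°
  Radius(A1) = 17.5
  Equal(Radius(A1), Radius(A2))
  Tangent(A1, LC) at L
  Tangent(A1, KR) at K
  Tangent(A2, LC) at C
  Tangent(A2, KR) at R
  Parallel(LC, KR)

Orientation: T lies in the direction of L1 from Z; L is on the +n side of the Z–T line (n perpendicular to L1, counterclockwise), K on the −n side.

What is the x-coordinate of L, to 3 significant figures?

16.8

The slot axis is L1's direction at -73.6°, so u = (cos -73.6°, sin -73.6°) = (0.282, -0.959) and n = (−sin -73.6°, cos -73.6°) = (0.959, 0.282). Z is at the origin and T lies 60.1 along u from Z, so T = 60.1·u = (17.0, -57.7). Tangency of A1 to both parallel lines with radius 17.5 puts L and K at Z ± 17.5·n: L = (16.8, 4.94), K = (-16.8, -4.94). So L.x = 16.8.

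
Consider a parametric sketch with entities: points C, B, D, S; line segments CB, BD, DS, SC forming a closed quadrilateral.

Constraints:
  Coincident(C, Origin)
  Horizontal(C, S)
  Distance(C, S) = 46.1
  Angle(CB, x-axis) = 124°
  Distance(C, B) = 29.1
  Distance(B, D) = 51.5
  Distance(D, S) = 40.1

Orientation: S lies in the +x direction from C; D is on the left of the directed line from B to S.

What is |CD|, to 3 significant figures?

50.5

Checks: |CS| = 46.10 ✓; |CB| = 29.10 ✓; |BD| = 51.50 ✓; |DS| = 40.10 ✓.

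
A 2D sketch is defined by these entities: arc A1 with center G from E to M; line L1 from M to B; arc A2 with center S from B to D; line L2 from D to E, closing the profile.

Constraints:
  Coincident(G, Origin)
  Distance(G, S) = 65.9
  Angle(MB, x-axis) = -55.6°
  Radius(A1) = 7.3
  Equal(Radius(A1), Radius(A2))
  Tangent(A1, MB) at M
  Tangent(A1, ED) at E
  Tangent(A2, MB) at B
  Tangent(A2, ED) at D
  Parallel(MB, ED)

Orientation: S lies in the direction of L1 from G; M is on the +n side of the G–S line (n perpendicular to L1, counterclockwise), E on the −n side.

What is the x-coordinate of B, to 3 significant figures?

43.3

The slot axis is L1's direction at -55.6°, so u = (cos -55.6°, sin -55.6°) = (0.565, -0.825) and n = (−sin -55.6°, cos -55.6°) = (0.825, 0.565). G is at the origin and S lies 65.9 along u from G, so S = 65.9·u = (37.2, -54.4). Tangency of A1 to both parallel lines with radius 7.3 puts M and E at G ± 7.3·n: M = (6.02, 4.12), E = (-6.02, -4.12). Equal radii place B and D the same way about S: B = S + 7.3·n = (43.3, -50.3), D = S − 7.3·n = (31.2, -58.5). So B.x = 43.3.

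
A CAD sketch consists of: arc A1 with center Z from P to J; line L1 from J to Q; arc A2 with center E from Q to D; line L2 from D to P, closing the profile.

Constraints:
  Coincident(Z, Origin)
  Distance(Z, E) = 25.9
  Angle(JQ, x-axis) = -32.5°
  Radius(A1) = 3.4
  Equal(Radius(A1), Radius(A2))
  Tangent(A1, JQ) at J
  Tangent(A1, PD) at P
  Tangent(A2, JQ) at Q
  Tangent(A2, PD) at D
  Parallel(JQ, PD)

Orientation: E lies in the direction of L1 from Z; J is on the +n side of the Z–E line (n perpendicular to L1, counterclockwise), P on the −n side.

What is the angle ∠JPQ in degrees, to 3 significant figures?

75.3°

The slot axis is L1's direction at -32.5°, so u = (cos -32.5°, sin -32.5°) = (0.843, -0.537) and n = (−sin -32.5°, cos -32.5°) = (0.537, 0.843). Z is at the origin and E lies 25.9 along u from Z, so E = 25.9·u = (21.8, -13.9). Tangency of A1 to both parallel lines with radius 3.4 puts J and P at Z ± 3.4·n: J = (1.83, 2.87), P = (-1.83, -2.87). Equal radii place Q and D the same way about E: Q = E + 3.4·n = (23.7, -11.0), D = E − 3.4·n = (20.0, -16.8). Then cos ∠JPQ = PJ·PQ / (|PJ||PQ|), giving 75.3°.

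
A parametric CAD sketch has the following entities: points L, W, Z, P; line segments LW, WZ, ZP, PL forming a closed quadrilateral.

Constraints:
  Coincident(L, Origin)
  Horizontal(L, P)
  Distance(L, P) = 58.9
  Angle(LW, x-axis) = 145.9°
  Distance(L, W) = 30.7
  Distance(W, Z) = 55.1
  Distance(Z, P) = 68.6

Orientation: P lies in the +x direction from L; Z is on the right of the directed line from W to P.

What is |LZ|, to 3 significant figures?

32.5

L is at the origin; LP is horizontal with |LP| = 58.9 and P in +x, so P = (58.9, 0). LW runs at 145.9° with |LW| = 30.7, so W = (-25.4, 17.2). Z is determined by |WZ| = 55.1 and |ZP| = 68.6 together: it lies at the intersection of circle(W, 55.1) and circle(P, 68.6). With |WP| = 86.1, the foot of the radical line on WP is 33.3 from W and the perpendicular offset is √(55.1² − 33.3²) = 43.9. Taking the right-of-WP solution: Z = (-1.54, -32.4).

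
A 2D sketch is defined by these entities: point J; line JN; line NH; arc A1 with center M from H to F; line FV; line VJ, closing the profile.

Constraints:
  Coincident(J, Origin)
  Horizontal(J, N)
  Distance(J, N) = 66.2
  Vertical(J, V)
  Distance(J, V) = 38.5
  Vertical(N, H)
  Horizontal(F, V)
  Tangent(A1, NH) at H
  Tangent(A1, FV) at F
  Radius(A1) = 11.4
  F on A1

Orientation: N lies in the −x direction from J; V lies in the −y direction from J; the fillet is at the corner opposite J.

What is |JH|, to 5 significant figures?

71.532

J is at the origin; JN is horizontal with |JN| = 66.2 and N on the −x side, so N = (-66.200, 0.0000). J and V share the same x with |JV| = 38.5 and V on the −y side, so V = (0.0000, -38.500). The virtual corner opposite J is at (-66.200, -38.500). A1 meets NH tangentially, so MH is at right angles to NH and the tangent condition forces MF to be normal to FV, with radius 11.4, so the center M sits 11.4 in from both sides at M = (-54.800, -27.100). That places the tangent points at H = (-66.200, -27.100) on NH and F = (-54.800, -38.500) on FV. Then |JH| = |H − J| = 71.532.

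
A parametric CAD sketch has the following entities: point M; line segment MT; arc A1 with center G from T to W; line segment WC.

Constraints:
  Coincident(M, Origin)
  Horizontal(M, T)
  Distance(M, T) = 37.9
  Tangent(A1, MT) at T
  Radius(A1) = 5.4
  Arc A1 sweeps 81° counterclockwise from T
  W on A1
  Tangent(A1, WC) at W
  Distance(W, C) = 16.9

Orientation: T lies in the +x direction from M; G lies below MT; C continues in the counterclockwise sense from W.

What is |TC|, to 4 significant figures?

22.70

M is at the origin; M and T share the same y with |MT| = 37.9 and T on the +x side, so T = (37.90, 0.000). Since A1 is tangent to MT there, GT ⟂ MT, so G = T + (0, -5.4) = (37.90, -5.400). On A1, T sits at bearing 90° from G; an 81° counterclockwise sweep puts W at bearing 171°, so W = G + 5.4·(cos 171°, sin 171°) = (32.57, -4.555). Tangency of A1 to WC means the radius GW is perpendicular to WC, so WC runs along (−sin 171°, cos 171°); with |WC| = 16.9, C = (29.92, -21.25). Then |TC| = |C − T| = 22.70.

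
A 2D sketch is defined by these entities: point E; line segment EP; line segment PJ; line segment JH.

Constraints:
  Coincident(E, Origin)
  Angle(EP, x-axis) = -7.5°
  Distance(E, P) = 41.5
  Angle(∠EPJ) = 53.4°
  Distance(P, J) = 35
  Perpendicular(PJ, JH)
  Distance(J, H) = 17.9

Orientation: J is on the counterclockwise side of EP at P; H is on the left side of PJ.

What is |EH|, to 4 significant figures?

18.52

E is at the origin; EP runs at -7.5° with length 41.5, so P = 41.5·(cos -7.5°, sin -7.5°) = (41.14, -5.417). ∠EPJ = 53.4°, so PJ runs at -7.5° + (180° − 53.4°) = 119.1° from the x-axis; with |PJ| = 35.0, J = P + 35.0·(cos 119.1°, sin 119.1°) = (24.12, 25.17). The perpendicularity gives JH at right angles to PJ; with |JH| = 17.9 on the left of PJ, H = J + 17.9·(-0.8738, -0.4863) = (8.483, 16.46). Then |EH| = |H − E| = 18.52.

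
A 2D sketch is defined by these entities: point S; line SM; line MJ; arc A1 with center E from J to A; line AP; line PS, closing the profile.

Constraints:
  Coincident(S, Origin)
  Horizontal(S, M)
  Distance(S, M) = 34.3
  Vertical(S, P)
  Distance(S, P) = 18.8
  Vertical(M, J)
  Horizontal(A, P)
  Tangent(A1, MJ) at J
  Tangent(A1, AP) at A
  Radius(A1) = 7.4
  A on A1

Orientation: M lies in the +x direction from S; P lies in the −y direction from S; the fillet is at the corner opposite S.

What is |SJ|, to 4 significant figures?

36.14

S is at the origin; S and M share the same y with |SM| = 34.3 and M on the +x side, so M = (34.30, 0.000). S and P share the same x with |SP| = 18.8 and P on the −y side, so P = (0.000, -18.80). The virtual corner opposite S is at (34.30, -18.80). The tangent condition forces EJ to be normal to MJ and since A1 is tangent to AP there, EA ⟂ AP, with radius 7.4, so the center E sits 7.4 in from both sides at E = (26.90, -11.40). That places the tangent points at J = (34.30, -11.40) on MJ and A = (26.90, -18.80) on AP. Then |SJ| = |J − S| = 36.14.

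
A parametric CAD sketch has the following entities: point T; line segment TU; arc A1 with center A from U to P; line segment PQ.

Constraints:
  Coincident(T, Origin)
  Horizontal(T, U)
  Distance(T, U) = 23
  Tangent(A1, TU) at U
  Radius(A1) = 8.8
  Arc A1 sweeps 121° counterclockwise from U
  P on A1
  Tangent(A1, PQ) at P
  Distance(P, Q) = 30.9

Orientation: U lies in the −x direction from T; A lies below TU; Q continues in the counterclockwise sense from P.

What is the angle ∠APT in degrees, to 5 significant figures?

7.4183°

T is at the origin; TU is horizontal with |TU| = 23.0 and U on the −x side, so U = (-23.000, 0.0000). A1 meets TU tangentially, so AU is at right angles to TU, so A = U + (0, -8.8) = (-23.000, -8.8000). On A1, U sits at bearing 90° from A; a 121° counterclockwise sweep puts P at bearing 211°, so P = A + 8.8·(cos 211°, sin 211°) = (-30.543, -13.332). Then cos ∠APT = PA·PT / (|PA||PT|), giving 7.4183°.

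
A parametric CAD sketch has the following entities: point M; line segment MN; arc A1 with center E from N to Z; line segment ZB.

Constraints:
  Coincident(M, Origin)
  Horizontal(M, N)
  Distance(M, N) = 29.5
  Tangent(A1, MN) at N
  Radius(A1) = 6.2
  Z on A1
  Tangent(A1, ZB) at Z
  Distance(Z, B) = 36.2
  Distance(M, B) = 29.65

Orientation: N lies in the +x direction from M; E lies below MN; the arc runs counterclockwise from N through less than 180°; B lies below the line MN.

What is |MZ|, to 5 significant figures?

24.890

Checks: |EZ| = 6.200 ✓; ∠(EZ, ZB) = 90.00° ✓; |ZB| = 36.20 ✓; |MB| = 29.65 ✓.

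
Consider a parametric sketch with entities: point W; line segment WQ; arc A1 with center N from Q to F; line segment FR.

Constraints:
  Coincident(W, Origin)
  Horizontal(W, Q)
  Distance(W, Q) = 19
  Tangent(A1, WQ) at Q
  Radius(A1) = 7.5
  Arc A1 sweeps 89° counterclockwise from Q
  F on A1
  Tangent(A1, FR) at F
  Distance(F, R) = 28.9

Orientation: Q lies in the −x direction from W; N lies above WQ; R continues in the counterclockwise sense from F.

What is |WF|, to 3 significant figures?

13.7

W is at the origin; WQ is horizontal with |WQ| = 19.0 and Q on the −x side, so Q = (-19.0, 0.00). Since A1 is tangent to WQ there, NQ ⟂ WQ, so N = Q + (0, 7.5) = (-19.0, 7.50). On A1, Q sits at bearing -90° from N; an 89° counterclockwise sweep puts F at bearing -1°, so F = N + 7.5·(cos -1°, sin -1°) = (-11.5, 7.37). Then |WF| = |F − W| = 13.7.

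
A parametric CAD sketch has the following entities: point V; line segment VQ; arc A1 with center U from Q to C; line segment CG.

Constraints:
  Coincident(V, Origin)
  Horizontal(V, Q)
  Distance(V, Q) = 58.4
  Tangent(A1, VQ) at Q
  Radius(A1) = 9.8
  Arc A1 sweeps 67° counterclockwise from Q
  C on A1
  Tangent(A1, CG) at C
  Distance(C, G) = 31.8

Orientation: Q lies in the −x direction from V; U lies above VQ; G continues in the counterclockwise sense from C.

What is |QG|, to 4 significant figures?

41.26

V is at the origin; VQ is horizontal with |VQ| = 58.4 and Q on the −x side, so Q = (-58.40, 0.000). Tangency of A1 to VQ means the radius UQ is perpendicular to VQ, so U = Q + (0, 9.8) = (-58.40, 9.800). On A1, Q sits at bearing -90° from U; a 67° counterclockwise sweep puts C at bearing -23°, so C = U + 9.8·(cos -23°, sin -23°) = (-49.38, 5.971). Tangency of A1 to CG means the radius UC is perpendicular to CG, so CG runs along (−sin -23°, cos -23°); with |CG| = 31.8, G = (-36.95, 35.24). Then |QG| = |G − Q| = 41.26.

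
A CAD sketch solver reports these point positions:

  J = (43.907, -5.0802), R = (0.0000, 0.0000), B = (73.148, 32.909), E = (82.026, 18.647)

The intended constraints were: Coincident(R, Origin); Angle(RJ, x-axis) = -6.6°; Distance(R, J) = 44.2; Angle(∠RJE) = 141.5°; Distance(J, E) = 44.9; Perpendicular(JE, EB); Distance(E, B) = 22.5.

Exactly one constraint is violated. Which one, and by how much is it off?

Distance(E, B) = 22.5 — off by 5.70.

R = (0.00, 0.00) ✓; RJ at -6.600° ✓; |RJ| = 44.20 ✓; ∠RJE = 141.5° ✓; |JE| = 44.90 ✓; ∠(JE, EB) = 90.00° ✓; |EB| = 16.80 ✗.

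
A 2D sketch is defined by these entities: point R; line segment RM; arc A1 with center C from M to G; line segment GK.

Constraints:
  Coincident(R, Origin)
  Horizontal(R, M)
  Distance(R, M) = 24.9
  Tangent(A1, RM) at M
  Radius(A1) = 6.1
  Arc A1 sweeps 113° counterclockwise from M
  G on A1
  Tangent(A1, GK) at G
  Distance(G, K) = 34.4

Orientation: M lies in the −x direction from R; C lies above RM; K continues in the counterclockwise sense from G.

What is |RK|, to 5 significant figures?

51.797

On A1, M sits at bearing -90° from C; a 113° counterclockwise sweep puts G at bearing 23°, so G = C + 6.1·(cos 23°, sin 23°) = (-19.285, 8.4835). The tangent condition forces CG to be normal to GK, so GK runs along (−sin 23°, cos 23°); with |GK| = 34.4, K = (-32.726, 40.149). Then |RK| = |K − R| = 51.797.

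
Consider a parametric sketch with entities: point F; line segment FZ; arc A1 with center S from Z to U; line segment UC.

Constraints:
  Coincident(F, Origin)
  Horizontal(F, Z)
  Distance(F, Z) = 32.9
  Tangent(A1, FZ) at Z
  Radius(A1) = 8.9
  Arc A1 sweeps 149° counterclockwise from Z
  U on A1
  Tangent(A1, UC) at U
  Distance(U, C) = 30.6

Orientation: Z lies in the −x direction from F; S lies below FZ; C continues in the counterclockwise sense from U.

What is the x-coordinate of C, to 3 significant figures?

-11.3

F is at the origin; FZ is horizontal with |FZ| = 32.9 and Z on the −x side, so Z = (-32.9, 0.00). The tangent condition forces SZ to be normal to FZ, so S = Z + (0, -8.9) = (-32.9, -8.90). On A1, Z sits at bearing 90° from S; a 149° counterclockwise sweep puts U at bearing 239°, so U = S + 8.9·(cos 239°, sin 239°) = (-37.5, -16.5). Tangency of A1 to UC means the radius SU is perpendicular to UC, so UC runs along (−sin 239°, cos 239°); with |UC| = 30.6, C = (-11.3, -32.3). So C.x = -11.3.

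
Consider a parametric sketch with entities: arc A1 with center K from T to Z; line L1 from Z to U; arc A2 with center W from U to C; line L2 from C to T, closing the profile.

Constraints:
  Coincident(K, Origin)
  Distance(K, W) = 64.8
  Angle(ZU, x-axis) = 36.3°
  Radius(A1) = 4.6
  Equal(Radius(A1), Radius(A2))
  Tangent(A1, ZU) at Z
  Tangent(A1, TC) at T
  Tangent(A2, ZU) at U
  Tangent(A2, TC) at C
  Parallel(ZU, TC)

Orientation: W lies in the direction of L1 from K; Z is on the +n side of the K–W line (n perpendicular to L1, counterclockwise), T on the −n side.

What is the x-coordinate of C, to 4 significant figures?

54.95

The slot axis is L1's direction at 36.3°, so u = (cos 36.3°, sin 36.3°) = (0.8059, 0.5920) and n = (−sin 36.3°, cos 36.3°) = (-0.5920, 0.8059). K is at the origin and W lies 64.8 along u from K, so W = 64.8·u = (52.22, 38.36). Tangency of A1 to both parallel lines with radius 4.6 puts Z and T at K ± 4.6·n: Z = (-2.723, 3.707), T = (2.723, -3.707). Equal radii place U and C the same way about W: U = W + 4.6·n = (49.50, 42.07), C = W − 4.6·n = (54.95, 34.66). So C.x = 54.95.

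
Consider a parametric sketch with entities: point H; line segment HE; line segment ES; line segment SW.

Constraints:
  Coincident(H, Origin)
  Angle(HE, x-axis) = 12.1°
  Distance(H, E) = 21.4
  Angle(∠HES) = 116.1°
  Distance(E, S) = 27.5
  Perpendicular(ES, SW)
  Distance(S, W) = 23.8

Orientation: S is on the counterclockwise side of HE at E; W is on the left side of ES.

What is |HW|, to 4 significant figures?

37.20

H is at the origin; HE runs at 12.1° with length 21.4, so E = 21.4·(cos 12.1°, sin 12.1°) = (20.92, 4.486). ∠HES = 116.1°, so ES runs at 12.1° + (180° − 116.1°) = 76.00° from the x-axis; with |ES| = 27.5, S = E + 27.5·(cos 76.00°, sin 76.00°) = (27.58, 31.17). ES ⟂ SW; with |SW| = 23.8 on the left of ES, W = S + 23.8·(-0.9703, 0.2419) = (4.484, 36.93). Then |HW| = |W − H| = 37.20.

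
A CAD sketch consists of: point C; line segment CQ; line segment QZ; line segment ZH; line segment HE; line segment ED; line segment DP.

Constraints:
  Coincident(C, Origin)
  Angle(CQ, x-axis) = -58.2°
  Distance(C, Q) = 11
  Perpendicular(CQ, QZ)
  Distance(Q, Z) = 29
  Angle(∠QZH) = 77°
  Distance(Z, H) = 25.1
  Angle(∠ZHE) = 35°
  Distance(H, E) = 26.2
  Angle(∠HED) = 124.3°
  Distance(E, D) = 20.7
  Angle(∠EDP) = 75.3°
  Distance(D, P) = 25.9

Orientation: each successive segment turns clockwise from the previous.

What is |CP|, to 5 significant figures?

43.105

C is at the origin; CQ runs at -58.2° with length 11.0, so Q = (5.7965, -9.3488). CQ ⟂ QZ, so QZ runs at -148.20°; with |QZ| = 29.0, Z = (-18.850, -24.631). ∠QZH = 77.0° gives ZH at 108.80° from the x-axis; with |ZH| = 25.1, H = (-26.939, -0.86964). ∠ZHE = 35.0° gives HE at -36.200° from the x-axis; with |HE| = 26.2, E = (-5.7969, -16.344). ∠HED = 124.3° gives ED at -91.900° from the x-axis; with |ED| = 20.7, D = (-6.4832, -37.032). ∠EDP = 75.3° gives DP at 163.40° from the x-axis; with |DP| = 25.9, P = (-31.304, -29.633). Then |CP| = |P − C| = 43.105.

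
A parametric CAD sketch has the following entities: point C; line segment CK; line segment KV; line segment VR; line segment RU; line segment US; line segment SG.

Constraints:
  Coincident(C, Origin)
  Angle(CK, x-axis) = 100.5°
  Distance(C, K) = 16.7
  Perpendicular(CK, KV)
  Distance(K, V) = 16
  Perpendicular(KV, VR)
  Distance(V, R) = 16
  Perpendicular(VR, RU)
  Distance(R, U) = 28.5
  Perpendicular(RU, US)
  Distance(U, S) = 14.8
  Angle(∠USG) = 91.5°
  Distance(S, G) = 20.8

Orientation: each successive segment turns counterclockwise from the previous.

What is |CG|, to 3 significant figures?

18.1

C is at the origin; CK runs at 100.5° with length 16.7, so K = (-3.04, 16.4). The perpendicularity gives KV at right angles to CK, so KV runs at -170°; with |KV| = 16.0, V = (-18.8, 13.5). The perpendicularity gives VR at right angles to KV, so VR runs at -79.5°; with |VR| = 16.0, R = (-15.9, -2.23). The perpendicularity gives RU at right angles to VR, so RU runs at 10.5°; with |RU| = 28.5, U = (12.2, 2.97). RU is perpendicular to US, so US runs at 100°; with |US| = 14.8, S = (9.47, 17.5). ∠USG = 91.5° gives SG at -171° from the x-axis; with |SG| = 20.8, G = (-11.1, 14.3). Then |CG| = |G − C| = 18.1.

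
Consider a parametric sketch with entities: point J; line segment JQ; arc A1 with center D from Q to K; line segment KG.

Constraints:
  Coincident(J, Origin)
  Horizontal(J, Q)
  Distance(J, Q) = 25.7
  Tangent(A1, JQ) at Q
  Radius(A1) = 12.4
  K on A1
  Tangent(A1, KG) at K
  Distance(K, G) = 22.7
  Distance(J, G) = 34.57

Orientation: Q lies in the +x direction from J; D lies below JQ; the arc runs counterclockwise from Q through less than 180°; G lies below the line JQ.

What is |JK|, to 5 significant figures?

17.108

Checks: |DK| = 12.40 ✓; ∠(DK, KG) = 90.00° ✓; |KG| = 22.70 ✓; |JG| = 34.57 ✓.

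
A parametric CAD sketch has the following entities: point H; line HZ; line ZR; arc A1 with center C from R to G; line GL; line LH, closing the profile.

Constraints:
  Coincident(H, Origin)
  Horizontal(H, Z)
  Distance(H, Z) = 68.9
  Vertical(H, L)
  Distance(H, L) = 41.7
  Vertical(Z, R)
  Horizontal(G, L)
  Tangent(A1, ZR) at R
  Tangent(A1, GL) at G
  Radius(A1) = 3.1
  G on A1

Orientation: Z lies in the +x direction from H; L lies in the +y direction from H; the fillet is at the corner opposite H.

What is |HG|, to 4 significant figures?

77.90

H is at the origin; HZ is horizontal with |HZ| = 68.9 and Z on the +x side, so Z = (68.90, 0.000). HL is vertical with |HL| = 41.7 and L on the +y side, so L = (0.000, 41.70). The virtual corner opposite H is at (68.90, 41.70). Tangency of A1 to ZR means the radius CR is perpendicular to ZR and A1 meets GL tangentially, so CG is at right angles to GL, with radius 3.1, so the center C sits 3.1 in from both sides at C = (65.80, 38.60). That places the tangent points at R = (68.90, 38.60) on ZR and G = (65.80, 41.70) on GL. Then |HG| = |G − H| = 77.90.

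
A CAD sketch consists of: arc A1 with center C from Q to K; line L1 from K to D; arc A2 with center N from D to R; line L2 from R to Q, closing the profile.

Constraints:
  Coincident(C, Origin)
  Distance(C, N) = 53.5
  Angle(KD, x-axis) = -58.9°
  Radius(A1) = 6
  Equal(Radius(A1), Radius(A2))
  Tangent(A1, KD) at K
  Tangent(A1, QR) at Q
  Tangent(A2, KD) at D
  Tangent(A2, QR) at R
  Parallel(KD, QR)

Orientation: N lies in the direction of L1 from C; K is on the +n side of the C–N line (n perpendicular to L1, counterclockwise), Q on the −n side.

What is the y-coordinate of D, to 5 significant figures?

-42.711

The slot axis is L1's direction at -58.9°, so u = (cos -58.9°, sin -58.9°) = (0.51653, -0.85627) and n = (−sin -58.9°, cos -58.9°) = (0.85627, 0.51653). C is at the origin and N lies 53.5 along u from C, so N = 53.5·u = (27.635, -45.810). Tangency of A1 to both parallel lines with radius 6.0 puts K and Q at C ± 6.0·n: K = (5.1376, 3.0992), Q = (-5.1376, -3.0992). Equal radii place D and R the same way about N: D = N + 6.0·n = (32.772, -42.711), R = N − 6.0·n = (22.497, -48.909). So D.y = -42.711.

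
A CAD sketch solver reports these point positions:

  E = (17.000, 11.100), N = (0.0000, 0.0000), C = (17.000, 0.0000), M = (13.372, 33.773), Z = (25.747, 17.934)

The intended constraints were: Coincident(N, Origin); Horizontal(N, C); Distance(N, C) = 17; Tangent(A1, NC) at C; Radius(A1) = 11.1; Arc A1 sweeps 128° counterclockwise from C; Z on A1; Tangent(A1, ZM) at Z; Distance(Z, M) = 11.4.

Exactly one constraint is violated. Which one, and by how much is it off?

Distance(Z, M) = 11.4 — off by 8.70.

N = (0.00, 0.00) ✓; N.y = 0.00, C.y = 0.00 ✓; |NC| = 17.00 ✓; ∠(EC, CN) = 90.00° ✓; |EC| = 11.10 ✓; bearing(E→Z) − bearing(E→C) = 128.0° ✓; |EZ| = 11.10 ✓; ∠(EZ, ZM) = 90.00° ✓; |ZM| = 20.10 ✗.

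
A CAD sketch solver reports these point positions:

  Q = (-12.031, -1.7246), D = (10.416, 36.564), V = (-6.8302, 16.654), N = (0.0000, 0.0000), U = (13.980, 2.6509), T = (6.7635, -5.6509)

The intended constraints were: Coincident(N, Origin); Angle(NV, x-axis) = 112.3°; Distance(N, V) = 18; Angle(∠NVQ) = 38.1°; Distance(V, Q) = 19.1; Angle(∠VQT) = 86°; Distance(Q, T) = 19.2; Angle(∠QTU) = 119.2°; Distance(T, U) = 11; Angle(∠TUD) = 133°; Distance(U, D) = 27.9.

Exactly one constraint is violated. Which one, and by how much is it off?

Distance(U, D) = 27.9 — off by 6.20.

N = (0.00, 0.00) ✓; NV at 112.3° ✓; |NV| = 18.00 ✓; ∠NVQ = 38.10° ✓; |VQ| = 19.10 ✓; ∠VQT = 86.00° ✓; |QT| = 19.20 ✓; ∠QTU = 119.2° ✓; |TU| = 11.00 ✓; ∠TUD = 133.0° ✓; |UD| = 34.10 ✗.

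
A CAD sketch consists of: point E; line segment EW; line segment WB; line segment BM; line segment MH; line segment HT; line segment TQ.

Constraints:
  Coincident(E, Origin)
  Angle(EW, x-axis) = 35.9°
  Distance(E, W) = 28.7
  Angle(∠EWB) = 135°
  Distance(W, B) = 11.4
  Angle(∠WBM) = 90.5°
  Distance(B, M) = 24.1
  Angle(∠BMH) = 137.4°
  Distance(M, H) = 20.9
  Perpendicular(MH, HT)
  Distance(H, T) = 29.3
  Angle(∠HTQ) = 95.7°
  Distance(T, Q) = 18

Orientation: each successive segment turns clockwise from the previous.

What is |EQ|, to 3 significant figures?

16.3

E is at the origin; EW runs at 35.9° with length 28.7, so W = (23.2, 16.8). ∠EWB = 135.0° gives WB at -9.10° from the x-axis; with |WB| = 11.4, B = (34.5, 15.0). ∠WBM = 90.5° gives BM at -98.6° from the x-axis; with |BM| = 24.1, M = (30.9, -8.80). ∠BMH = 137.4° gives MH at -141° from the x-axis; with |MH| = 20.9, H = (14.6, -21.9). The perpendicularity gives HT at right angles to MH, so HT runs at 129°; with |HT| = 29.3, T = (-3.75, 0.935). ∠HTQ = 95.7° gives TQ at 44.5° from the x-axis; with |TQ| = 18.0, Q = (9.09, 13.6). Then |EQ| = |Q − E| = 16.3.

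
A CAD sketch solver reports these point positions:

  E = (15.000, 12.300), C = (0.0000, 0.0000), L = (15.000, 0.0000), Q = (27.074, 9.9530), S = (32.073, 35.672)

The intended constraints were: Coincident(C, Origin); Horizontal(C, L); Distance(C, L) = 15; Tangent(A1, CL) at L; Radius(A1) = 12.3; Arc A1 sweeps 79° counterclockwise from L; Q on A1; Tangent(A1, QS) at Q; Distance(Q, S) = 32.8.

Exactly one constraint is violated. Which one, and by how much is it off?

Distance(Q, S) = 32.8 — off by 6.60.

C = (0.00, 0.00) ✓; C.y = 0.00, L.y = 0.00 ✓; |CL| = 15.00 ✓; ∠(EL, LC) = 90.00° ✓; |EL| = 12.30 ✓; bearing(E→Q) − bearing(E→L) = 79.00° ✓; |EQ| = 12.30 ✓; ∠(EQ, QS) = 90.00° ✓; |QS| = 26.20 ✗.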